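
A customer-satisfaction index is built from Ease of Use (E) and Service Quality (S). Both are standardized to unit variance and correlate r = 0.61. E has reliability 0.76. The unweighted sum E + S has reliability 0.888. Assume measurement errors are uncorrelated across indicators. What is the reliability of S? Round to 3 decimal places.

0.879

Var(E+S) = 2 + 2·0.61 = 3.220.
True-score variance = ρ_E + ρ_S + 2·0.61, so 0.888 = (0.76 + ρ_S + 1.22) / 3.220.
ρ_S = 0.888·3.220 − 0.76 − 1.22 = 0.879.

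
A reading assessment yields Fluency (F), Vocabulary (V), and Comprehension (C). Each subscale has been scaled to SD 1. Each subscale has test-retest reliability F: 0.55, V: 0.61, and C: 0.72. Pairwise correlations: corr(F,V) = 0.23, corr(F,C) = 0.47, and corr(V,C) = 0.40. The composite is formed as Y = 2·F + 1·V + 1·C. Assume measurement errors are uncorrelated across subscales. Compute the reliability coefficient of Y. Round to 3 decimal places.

0.743

Var(Y) = 2² + 1 + 1 + 2·[2·0.23 + 2·0.47 + 0.40] = 6 + 3.6 = 9.6.
With uncorrelated errors the cross-covariances are all true-score covariance, so they carry over unchanged; only the diagonal terms shrink to ρᵢσᵢ².
True-score variance = [2²·0.55 + 0.61 + 0.72] + 3.6 = 3.53 + 3.6 = 7.13.
Reliability = 7.13 / 9.6 = 0.743.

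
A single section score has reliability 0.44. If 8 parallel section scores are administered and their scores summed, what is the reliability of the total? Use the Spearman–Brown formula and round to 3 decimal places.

0.863

ρ_k = kρ / (1 + (k−1)ρ) = 8·0.44 / (1 + 7·0.44) = 3.520 / 4.080 = 0.863.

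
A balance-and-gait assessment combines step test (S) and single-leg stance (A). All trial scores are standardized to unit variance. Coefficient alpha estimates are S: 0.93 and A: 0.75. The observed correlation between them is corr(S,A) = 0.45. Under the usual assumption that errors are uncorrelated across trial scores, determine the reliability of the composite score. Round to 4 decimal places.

Var(S+A) = 2 + 2·[0.45] = 2 + 0.9 = 2.9.
Because errors are independent across components, Cov(Tᵢ,Tⱼ) = Cov(Xᵢ,Xⱼ); the off-diagonal part of the true-score variance is the same as above.
True-score variance = [0.93 + 0.75] + 0.9 = 1.68 + 0.9 = 2.58.
Reliability = 2.58 / 2.9 = 0.8897.

0.8897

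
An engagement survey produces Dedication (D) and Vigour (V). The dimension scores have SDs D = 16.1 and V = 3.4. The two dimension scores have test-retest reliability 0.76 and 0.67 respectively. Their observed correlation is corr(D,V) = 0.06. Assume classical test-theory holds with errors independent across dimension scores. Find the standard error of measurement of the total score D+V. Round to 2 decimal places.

Var(total) = 270.77 + 6.5688 = 277.339.
True-score variance = 204.745 + 6.5688 = 211.314, so reliability = 0.7619.
Error variance = 277.339 − 211.314 = 66.0252; SEM = √66.0252 = 8.13.

8.13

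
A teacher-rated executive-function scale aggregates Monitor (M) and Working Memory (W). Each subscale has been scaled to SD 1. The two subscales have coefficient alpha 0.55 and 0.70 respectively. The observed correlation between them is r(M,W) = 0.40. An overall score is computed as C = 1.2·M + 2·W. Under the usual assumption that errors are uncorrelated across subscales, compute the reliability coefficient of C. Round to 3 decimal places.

Var(C) = 1.2² + 2² + 2·[2.4·0.40] = 5.44 + 1.92 = 7.36.
Because errors are independent across components, Cov(Tᵢ,Tⱼ) = Cov(Xᵢ,Xⱼ); the off-diagonal part of the true-score variance is the same as above.
True-score variance = [1.2²·0.55 + 2²·0.70] + 1.92 = 3.592 + 1.92 = 5.512.
Reliability = 5.512 / 7.36 = 0.749.

0.749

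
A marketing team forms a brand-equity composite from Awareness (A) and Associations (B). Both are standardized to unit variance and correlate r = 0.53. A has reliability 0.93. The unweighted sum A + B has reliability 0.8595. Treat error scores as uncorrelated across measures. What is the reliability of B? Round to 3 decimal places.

Var(A+B) = 2 + 2·0.53 = 3.060.
True-score variance = ρ_A + ρ_B + 2·0.53, so 0.8595 = (0.93 + ρ_B + 1.06) / 3.060.
ρ_B = 0.8595·3.060 − 0.93 − 1.06 = 0.640.

0.640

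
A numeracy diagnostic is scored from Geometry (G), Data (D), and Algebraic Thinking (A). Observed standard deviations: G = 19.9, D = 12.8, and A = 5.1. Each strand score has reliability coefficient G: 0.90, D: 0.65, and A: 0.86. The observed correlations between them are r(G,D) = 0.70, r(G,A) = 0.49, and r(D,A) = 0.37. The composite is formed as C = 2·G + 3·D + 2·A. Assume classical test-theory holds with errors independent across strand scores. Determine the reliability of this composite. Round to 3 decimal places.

Var(C) = 2²·19.9² + 3²·12.8² + 2²·5.1² + 2·[6·19.9·12.8·0.70 + 4·19.9·5.1·0.49 + 6·12.8·5.1·0.37] = 3162.64 + 2827.33 = 5989.97.
With uncorrelated errors the cross-covariances are all true-score covariance, so they carry over unchanged; only the diagonal terms shrink to ρᵢσᵢ².
True-score variance = [2²·19.9²·0.90 + 3²·12.8²·0.65 + 2²·5.1²·0.86] + 2827.33 = 2473.57 + 2827.33 = 5300.91.
Reliability = 5300.91 / 5989.97 = 0.885.

0.885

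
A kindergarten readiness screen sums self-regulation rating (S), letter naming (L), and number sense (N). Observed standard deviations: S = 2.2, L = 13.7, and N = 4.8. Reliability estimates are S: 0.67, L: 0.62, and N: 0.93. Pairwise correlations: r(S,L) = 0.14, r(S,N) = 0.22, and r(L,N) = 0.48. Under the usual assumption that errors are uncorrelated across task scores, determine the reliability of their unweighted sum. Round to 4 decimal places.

0.7446

Var(S+L+N) = 2.2² + 13.7² + 4.8² + 2·[2.2·13.7·0.14 + 2.2·4.8·0.22 + 13.7·4.8·0.48] = 215.57 + 76.2152 = 291.785.
Under uncorrelated errors the observed covariances equal the true-score covariances, so only the own-variance terms attenuate.
True-score variance = [2.2²·0.67 + 13.7²·0.62 + 4.8²·0.93] + 76.2152 = 141.038 + 76.2152 = 217.253.
Reliability = 217.253 / 291.785 = 0.7446.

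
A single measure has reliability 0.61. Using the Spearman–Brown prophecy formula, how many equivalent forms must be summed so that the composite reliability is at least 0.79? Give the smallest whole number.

3

k ≥ ρ*(1−ρ₁)/(ρ₁(1−ρ*)) = 0.79·0.39 / (0.61·0.21) = 2.405.
Smallest integer k = 3.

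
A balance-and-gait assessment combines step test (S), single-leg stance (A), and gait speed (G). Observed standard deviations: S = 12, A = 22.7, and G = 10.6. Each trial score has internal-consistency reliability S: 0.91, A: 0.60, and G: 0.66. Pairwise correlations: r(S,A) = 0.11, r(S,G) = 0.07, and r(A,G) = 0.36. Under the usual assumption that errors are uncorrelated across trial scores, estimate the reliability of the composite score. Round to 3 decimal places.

0.748

Var(S+A+G) = 12² + 22.7² + 10.6² + 2·[12·22.7·0.11 + 12·10.6·0.07 + 22.7·10.6·0.36] = 771.65 + 250.982 = 1022.63.
Under uncorrelated errors the observed covariances equal the true-score covariances, so only the own-variance terms attenuate.
True-score variance = [12²·0.91 + 22.7²·0.60 + 10.6²·0.66] + 250.982 = 514.372 + 250.982 = 765.354.
Reliability = 765.354 / 1022.63 = 0.748.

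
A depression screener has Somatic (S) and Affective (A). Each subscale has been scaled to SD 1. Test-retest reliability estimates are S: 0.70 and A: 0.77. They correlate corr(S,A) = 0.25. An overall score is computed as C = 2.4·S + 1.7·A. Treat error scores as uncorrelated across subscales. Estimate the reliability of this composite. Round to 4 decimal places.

0.7762

Var(C) = 2.4² + 1.7² + 2·[4.08·0.25] = 8.65 + 2.04 = 10.69.
With uncorrelated errors the cross-covariances are all true-score covariance, so they carry over unchanged; only the diagonal terms shrink to ρᵢσᵢ².
True-score variance = [2.4²·0.70 + 1.7²·0.77] + 2.04 = 6.2573 + 2.04 = 8.2973.
Reliability = 8.2973 / 10.69 = 0.7762.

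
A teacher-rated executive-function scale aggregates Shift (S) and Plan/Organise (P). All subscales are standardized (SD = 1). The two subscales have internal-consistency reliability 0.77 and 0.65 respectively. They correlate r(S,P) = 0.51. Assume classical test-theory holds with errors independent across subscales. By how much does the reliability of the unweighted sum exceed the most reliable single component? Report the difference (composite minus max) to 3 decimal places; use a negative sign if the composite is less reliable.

0.038

Var(sum) = 2 + 1.02 = 3.02; true-score variance = 1.42 + 1.02 = 2.44; composite reliability = 0.8079.
Max component reliability = 0.7700.
Difference = 0.8079 − 0.7700 = 0.038.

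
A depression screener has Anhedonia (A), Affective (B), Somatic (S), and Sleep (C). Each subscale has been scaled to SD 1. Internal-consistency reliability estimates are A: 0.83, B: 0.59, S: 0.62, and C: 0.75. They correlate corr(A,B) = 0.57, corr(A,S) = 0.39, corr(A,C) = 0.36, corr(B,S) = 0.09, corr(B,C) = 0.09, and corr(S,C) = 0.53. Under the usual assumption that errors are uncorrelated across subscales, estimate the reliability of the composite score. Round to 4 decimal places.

0.8499

Var(A+B+S+C) = 4 + 2·[0.57 + 0.39 + 0.36 + 0.09 + 0.09 + 0.53] = 4 + 4.06 = 8.06.
Under uncorrelated errors the observed covariances equal the true-score covariances, so only the own-variance terms attenuate.
True-score variance = [0.83 + 0.59 + 0.62 + 0.75] + 4.06 = 2.79 + 4.06 = 6.85.
Reliability = 6.85 / 8.06 = 0.8499.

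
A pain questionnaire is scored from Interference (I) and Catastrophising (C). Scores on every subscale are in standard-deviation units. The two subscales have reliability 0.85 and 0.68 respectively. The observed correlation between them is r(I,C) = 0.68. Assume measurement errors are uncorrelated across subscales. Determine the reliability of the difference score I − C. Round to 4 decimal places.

0.2656

Var(I−C) = 1 + 1 − 2·0.68 = 2 − 1.36 = 0.64.
Because errors are independent across components, Cov(Tᵢ,Tⱼ) = Cov(Xᵢ,Xⱼ); the off-diagonal part of the true-score variance is the same as above.
True-score variance = [0.85 + 0.68] − 1.36 = 1.53 − 1.36 = 0.17.
Reliability = 0.17 / 0.64 = 0.2656.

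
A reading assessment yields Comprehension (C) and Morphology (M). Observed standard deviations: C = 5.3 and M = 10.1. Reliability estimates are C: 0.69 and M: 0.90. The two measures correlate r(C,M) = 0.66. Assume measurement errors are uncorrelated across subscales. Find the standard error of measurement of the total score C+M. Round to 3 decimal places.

4.348

Var(total) = 130.1 + 70.6596 = 200.76.
True-score variance = 111.191 + 70.6596 = 181.851, so reliability = 0.9058.
Error variance = 200.76 − 181.851 = 18.9089; SEM = √18.9089 = 4.348.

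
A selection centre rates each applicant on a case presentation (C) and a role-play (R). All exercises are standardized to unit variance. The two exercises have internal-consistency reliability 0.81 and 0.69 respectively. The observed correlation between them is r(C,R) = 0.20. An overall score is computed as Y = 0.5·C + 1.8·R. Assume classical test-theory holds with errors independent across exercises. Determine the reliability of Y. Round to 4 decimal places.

Var(Y) = 0.5² + 1.8² + 2·[0.9·0.20] = 3.49 + 0.36 = 3.85.
With uncorrelated errors the cross-covariances are all true-score covariance, so they carry over unchanged; only the diagonal terms shrink to ρᵢσᵢ².
True-score variance = [0.5²·0.81 + 1.8²·0.69] + 0.36 = 2.4381 + 0.36 = 2.7981.
Reliability = 2.7981 / 3.85 = 0.7268.

0.7268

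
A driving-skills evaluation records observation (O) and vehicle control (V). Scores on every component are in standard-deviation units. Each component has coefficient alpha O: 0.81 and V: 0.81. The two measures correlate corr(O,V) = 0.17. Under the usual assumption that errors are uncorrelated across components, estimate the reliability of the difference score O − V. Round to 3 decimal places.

Var(O−V) = 1 + 1 − 2·0.17 = 2 − 0.34 = 1.66.
With uncorrelated errors the cross-covariances are all true-score covariance, so they carry over unchanged; only the diagonal terms shrink to ρᵢσᵢ².
True-score variance = [0.81 + 0.81] − 0.34 = 1.62 − 0.34 = 1.28.
Reliability = 1.28 / 1.66 = 0.771.

0.771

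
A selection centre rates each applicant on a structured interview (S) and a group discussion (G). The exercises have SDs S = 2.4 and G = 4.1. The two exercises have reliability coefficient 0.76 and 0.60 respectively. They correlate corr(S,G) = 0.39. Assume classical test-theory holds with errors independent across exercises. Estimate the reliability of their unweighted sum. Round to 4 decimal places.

0.7320

Var(S+G) = 2.4² + 4.1² + 2·[2.4·4.1·0.39] = 22.57 + 7.6752 = 30.2452.
Because errors are independent across components, Cov(Tᵢ,Tⱼ) = Cov(Xᵢ,Xⱼ); the off-diagonal part of the true-score variance is the same as above.
True-score variance = [2.4²·0.76 + 4.1²·0.60] + 7.6752 = 14.4636 + 7.6752 = 22.1388.
Reliability = 22.1388 / 30.2452 = 0.7320.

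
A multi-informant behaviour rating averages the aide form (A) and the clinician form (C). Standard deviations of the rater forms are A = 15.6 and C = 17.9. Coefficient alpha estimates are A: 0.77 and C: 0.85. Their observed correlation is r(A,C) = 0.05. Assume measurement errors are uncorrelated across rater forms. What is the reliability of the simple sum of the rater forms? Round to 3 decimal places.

0.824

Var(A+C) = 15.6² + 17.9² + 2·[15.6·17.9·0.05] = 563.77 + 27.924 = 591.694.
With uncorrelated errors the cross-covariances are all true-score covariance, so they carry over unchanged; only the diagonal terms shrink to ρᵢσᵢ².
True-score variance = [15.6²·0.77 + 17.9²·0.85] + 27.924 = 459.736 + 27.924 = 487.66.
Reliability = 487.66 / 591.694 = 0.824.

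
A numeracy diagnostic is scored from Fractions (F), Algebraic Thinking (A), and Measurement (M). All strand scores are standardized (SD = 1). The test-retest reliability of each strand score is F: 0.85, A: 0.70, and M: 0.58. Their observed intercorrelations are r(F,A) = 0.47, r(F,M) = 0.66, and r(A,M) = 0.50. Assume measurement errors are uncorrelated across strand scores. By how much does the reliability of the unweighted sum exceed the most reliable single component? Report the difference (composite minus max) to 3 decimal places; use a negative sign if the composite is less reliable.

Var(sum) = 3 + 3.26 = 6.26; true-score variance = 2.13 + 3.26 = 5.39; composite reliability = 0.8610.
Max component reliability = 0.8500.
Difference = 0.8610 − 0.8500 = 0.011.

0.011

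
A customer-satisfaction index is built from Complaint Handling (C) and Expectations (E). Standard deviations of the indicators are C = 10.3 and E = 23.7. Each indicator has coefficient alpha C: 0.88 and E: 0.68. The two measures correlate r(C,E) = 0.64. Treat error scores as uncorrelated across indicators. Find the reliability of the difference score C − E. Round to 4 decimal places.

Var(C−E) = 10.3² + 23.7² − 2·10.3·23.7·0.64 = 667.78 − 312.461 = 355.319.
With uncorrelated errors the cross-covariances are all true-score covariance, so they carry over unchanged; only the diagonal terms shrink to ρᵢσᵢ².
True-score variance = [10.3²·0.88 + 23.7²·0.68] − 312.461 = 475.308 − 312.461 = 162.848.
Reliability = 162.848 / 355.319 = 0.4583.

0.4583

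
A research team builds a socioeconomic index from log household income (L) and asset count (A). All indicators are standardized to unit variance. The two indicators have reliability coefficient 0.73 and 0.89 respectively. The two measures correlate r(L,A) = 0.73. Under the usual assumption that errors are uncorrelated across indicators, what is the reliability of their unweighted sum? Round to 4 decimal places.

Var(L+A) = 2 + 2·[0.73] = 2 + 1.46 = 3.46.
Because errors are independent across components, Cov(Tᵢ,Tⱼ) = Cov(Xᵢ,Xⱼ); the off-diagonal part of the true-score variance is the same as above.
True-score variance = [0.73 + 0.89] + 1.46 = 1.62 + 1.46 = 3.08.
Reliability = 3.08 / 3.46 = 0.8902.

0.8902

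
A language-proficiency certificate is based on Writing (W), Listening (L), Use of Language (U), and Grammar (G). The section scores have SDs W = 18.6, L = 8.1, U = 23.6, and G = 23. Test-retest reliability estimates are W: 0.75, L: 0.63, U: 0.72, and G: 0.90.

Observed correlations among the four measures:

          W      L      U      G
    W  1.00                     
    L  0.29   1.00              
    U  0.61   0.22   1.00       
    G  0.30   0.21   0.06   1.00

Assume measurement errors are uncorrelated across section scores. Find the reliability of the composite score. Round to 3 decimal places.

0.877

Var(W+L+U+G) = 18.6² + 8.1² + 23.6² + 23² + 2·[18.6·8.1·0.29 + 18.6·23.6·0.61 + 18.6·23·0.30 + 8.1·23.6·0.22 + 8.1·23·0.21 + 23.6·23·0.06] = 1497.53 + 1107.09 = 2604.62.
Under uncorrelated errors the observed covariances equal the true-score covariances, so only the own-variance terms attenuate.
True-score variance = [18.6²·0.75 + 8.1²·0.63 + 23.6²·0.72 + 23²·0.90] + 1107.09 = 1177.92 + 1107.09 = 2285.
Reliability = 2285 / 2604.62 = 0.877.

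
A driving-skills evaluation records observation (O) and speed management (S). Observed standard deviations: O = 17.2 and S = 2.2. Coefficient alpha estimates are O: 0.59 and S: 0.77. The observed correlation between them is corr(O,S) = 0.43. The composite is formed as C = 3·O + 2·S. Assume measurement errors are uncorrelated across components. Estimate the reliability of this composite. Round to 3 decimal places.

0.619

Var(C) = 3²·17.2² + 2²·2.2² + 2·[6·17.2·2.2·0.43] = 2681.92 + 195.254 = 2877.17.
Under uncorrelated errors the observed covariances equal the true-score covariances, so only the own-variance terms attenuate.
True-score variance = [3²·17.2²·0.59 + 2²·2.2²·0.77] + 195.254 = 1585.82 + 195.254 = 1781.07.
Reliability = 1781.07 / 2877.17 = 0.619.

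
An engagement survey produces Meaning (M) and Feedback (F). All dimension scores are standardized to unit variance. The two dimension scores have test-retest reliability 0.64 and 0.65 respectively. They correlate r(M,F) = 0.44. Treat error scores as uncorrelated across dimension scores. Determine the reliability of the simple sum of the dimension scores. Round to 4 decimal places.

0.7535

Var(M+F) = 2 + 2·[0.44] = 2 + 0.88 = 2.88.
Under uncorrelated errors the observed covariances equal the true-score covariances, so only the own-variance terms attenuate.
True-score variance = [0.64 + 0.65] + 0.88 = 1.29 + 0.88 = 2.17.
Reliability = 2.17 / 2.88 = 0.7535.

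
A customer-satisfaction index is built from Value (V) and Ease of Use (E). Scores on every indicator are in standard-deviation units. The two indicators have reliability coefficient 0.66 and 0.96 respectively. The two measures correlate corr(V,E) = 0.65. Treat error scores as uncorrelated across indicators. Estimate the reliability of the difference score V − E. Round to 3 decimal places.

0.457

Var(V−E) = 1 + 1 − 2·0.65 = 2 − 1.3 = 0.7.
With uncorrelated errors the cross-covariances are all true-score covariance, so they carry over unchanged; only the diagonal terms shrink to ρᵢσᵢ².
True-score variance = [0.66 + 0.96] − 1.3 = 1.62 − 1.3 = 0.32.
Reliability = 0.32 / 0.7 = 0.457.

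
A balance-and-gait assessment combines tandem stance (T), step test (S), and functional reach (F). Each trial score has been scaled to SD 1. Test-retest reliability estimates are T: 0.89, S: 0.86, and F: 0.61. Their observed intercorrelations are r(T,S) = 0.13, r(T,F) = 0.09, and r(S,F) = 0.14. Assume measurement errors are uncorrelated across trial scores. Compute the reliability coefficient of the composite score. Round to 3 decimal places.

0.828

Var(T+S+F) = 3 + 2·[0.13 + 0.09 + 0.14] = 3 + 0.72 = 3.72.
Under uncorrelated errors the observed covariances equal the true-score covariances, so only the own-variance terms attenuate.
True-score variance = [0.89 + 0.86 + 0.61] + 0.72 = 2.36 + 0.72 = 3.08.
Reliability = 3.08 / 3.72 = 0.828.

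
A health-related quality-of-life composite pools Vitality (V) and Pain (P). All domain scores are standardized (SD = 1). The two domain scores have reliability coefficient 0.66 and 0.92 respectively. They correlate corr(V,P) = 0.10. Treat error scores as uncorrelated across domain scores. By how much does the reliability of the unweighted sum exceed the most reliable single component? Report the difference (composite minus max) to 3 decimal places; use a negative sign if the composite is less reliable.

-0.111

Var(sum) = 2 + 0.2 = 2.2; true-score variance = 1.58 + 0.2 = 1.78; composite reliability = 0.8091.
Max component reliability = 0.9200.
Difference = 0.8091 − 0.9200 = -0.111.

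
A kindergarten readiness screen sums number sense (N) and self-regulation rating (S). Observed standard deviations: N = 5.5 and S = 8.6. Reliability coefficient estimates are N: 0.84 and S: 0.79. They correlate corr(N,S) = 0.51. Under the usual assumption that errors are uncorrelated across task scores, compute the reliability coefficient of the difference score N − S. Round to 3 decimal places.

Var(N−S) = 5.5² + 8.6² − 2·5.5·8.6·0.51 = 104.21 − 48.246 = 55.964.
Because errors are independent across components, Cov(Tᵢ,Tⱼ) = Cov(Xᵢ,Xⱼ); the off-diagonal part of the true-score variance is the same as above.
True-score variance = [5.5²·0.84 + 8.6²·0.79] − 48.246 = 83.8384 − 48.246 = 35.5924.
Reliability = 35.5924 / 55.964 = 0.636.

0.636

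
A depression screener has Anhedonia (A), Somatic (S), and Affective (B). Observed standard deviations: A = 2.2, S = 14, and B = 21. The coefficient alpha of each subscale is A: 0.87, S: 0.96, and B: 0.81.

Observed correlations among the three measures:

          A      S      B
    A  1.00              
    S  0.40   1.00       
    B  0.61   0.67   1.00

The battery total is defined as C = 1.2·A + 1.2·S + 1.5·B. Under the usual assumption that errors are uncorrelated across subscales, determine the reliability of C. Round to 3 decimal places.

0.906

Var(C) = 1.2²·2.2² + 1.2²·14² + 1.5²·21² + 2·[1.44·2.2·14·0.40 + 1.8·2.2·21·0.61 + 1.8·14·21·0.67] = 1281.46 + 846.065 = 2127.52.
With uncorrelated errors the cross-covariances are all true-score covariance, so they carry over unchanged; only the diagonal terms shrink to ρᵢσᵢ².
True-score variance = [1.2²·2.2²·0.87 + 1.2²·14²·0.96 + 1.5²·21²·0.81] + 846.065 = 1080.74 + 846.065 = 1926.8.
Reliability = 1926.8 / 2127.52 = 0.906.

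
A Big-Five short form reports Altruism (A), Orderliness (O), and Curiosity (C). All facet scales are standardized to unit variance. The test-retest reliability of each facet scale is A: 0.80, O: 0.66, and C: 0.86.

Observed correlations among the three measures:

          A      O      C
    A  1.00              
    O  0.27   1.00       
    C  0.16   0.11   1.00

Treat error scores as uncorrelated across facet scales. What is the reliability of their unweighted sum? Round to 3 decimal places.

Var(A+O+C) = 3 + 2·[0.27 + 0.16 + 0.11] = 3 + 1.08 = 4.08.
Under uncorrelated errors the observed covariances equal the true-score covariances, so only the own-variance terms attenuate.
True-score variance = [0.80 + 0.66 + 0.86] + 1.08 = 2.32 + 1.08 = 3.4.
Reliability = 3.4 / 4.08 = 0.833.

0.833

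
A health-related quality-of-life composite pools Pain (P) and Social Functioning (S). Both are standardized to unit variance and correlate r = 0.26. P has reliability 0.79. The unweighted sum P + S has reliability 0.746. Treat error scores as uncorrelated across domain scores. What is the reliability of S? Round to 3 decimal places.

0.570

Var(P+S) = 2 + 2·0.26 = 2.520.
True-score variance = ρ_P + ρ_S + 2·0.26, so 0.746 = (0.79 + ρ_S + 0.52) / 2.520.
ρ_S = 0.746·2.520 − 0.79 − 0.52 = 0.570.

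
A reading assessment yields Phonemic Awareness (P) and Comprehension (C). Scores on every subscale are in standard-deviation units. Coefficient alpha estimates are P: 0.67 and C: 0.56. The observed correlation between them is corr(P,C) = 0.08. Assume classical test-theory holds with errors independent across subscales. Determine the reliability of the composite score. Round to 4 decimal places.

0.6435

Var(P+C) = 2 + 2·[0.08] = 2 + 0.16 = 2.16.
With uncorrelated errors the cross-covariances are all true-score covariance, so they carry over unchanged; only the diagonal terms shrink to ρᵢσᵢ².
True-score variance = [0.67 + 0.56] + 0.16 = 1.23 + 0.16 = 1.39.
Reliability = 1.39 / 2.16 = 0.6435.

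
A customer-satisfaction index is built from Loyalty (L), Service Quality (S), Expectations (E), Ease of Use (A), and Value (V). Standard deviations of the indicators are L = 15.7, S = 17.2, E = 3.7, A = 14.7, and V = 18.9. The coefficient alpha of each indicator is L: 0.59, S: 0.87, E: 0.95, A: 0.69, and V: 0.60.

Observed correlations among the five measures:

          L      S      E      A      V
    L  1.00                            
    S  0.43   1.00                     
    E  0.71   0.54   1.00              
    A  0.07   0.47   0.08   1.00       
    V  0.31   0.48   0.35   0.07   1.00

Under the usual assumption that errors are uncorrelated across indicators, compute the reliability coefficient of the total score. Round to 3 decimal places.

Var(L+S+E+A+V) = 15.7² + 17.2² + 3.7² + 14.7² + 18.9² + 2·[15.7·17.2·0.43 + 15.7·3.7·0.71 + 15.7·14.7·0.07 + 15.7·18.9·0.31 + 17.2·3.7·0.54 + 17.2·14.7·0.47 + 17.2·18.9·0.48 + 3.7·14.7·0.08 + 3.7·18.9·0.35 + 14.7·18.9·0.07] = 1129.32 + 1246.03 = 2375.35.
Under uncorrelated errors the observed covariances equal the true-score covariances, so only the own-variance terms attenuate.
True-score variance = [15.7²·0.59 + 17.2²·0.87 + 3.7²·0.95 + 14.7²·0.69 + 18.9²·0.60] + 1246.03 = 779.243 + 1246.03 = 2025.28.
Reliability = 2025.28 / 2375.35 = 0.853.

0.853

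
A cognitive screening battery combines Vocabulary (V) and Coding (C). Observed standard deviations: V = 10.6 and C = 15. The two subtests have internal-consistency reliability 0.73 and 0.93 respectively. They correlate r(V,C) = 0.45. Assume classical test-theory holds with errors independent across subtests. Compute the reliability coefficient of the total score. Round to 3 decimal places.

Var(V+C) = 10.6² + 15² + 2·[10.6·15·0.45] = 337.36 + 143.1 = 480.46.
Because errors are independent across components, Cov(Tᵢ,Tⱼ) = Cov(Xᵢ,Xⱼ); the off-diagonal part of the true-score variance is the same as above.
True-score variance = [10.6²·0.73 + 15²·0.93] + 143.1 = 291.273 + 143.1 = 434.373.
Reliability = 434.373 / 480.46 = 0.904.

0.904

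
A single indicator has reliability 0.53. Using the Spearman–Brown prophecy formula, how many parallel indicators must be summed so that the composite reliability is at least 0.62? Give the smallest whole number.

k ≥ ρ*(1−ρ₁)/(ρ₁(1−ρ*)) = 0.62·0.47 / (0.53·0.38) = 1.447.
Smallest integer k = 2.

2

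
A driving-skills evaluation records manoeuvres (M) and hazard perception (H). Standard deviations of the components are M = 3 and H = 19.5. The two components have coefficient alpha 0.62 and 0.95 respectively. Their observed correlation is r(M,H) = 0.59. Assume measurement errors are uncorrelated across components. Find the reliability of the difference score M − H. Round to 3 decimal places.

0.930

Var(M−H) = 3² + 19.5² − 2·3·19.5·0.59 = 389.25 − 69.03 = 320.22.
Because errors are independent across components, Cov(Tᵢ,Tⱼ) = Cov(Xᵢ,Xⱼ); the off-diagonal part of the true-score variance is the same as above.
True-score variance = [3²·0.62 + 19.5²·0.95] − 69.03 = 366.817 − 69.03 = 297.788.
Reliability = 297.788 / 320.22 = 0.930.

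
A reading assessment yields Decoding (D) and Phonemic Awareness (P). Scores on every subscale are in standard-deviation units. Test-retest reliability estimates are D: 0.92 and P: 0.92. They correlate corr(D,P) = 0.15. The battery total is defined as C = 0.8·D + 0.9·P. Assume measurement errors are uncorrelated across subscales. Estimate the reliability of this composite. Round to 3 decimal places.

0.930

Var(C) = 0.8² + 0.9² + 2·[0.72·0.15] = 1.45 + 0.216 = 1.666.
Because errors are independent across components, Cov(Tᵢ,Tⱼ) = Cov(Xᵢ,Xⱼ); the off-diagonal part of the true-score variance is the same as above.
True-score variance = [0.8²·0.92 + 0.9²·0.92] + 0.216 = 1.334 + 0.216 = 1.55.
Reliability = 1.55 / 1.666 = 0.930.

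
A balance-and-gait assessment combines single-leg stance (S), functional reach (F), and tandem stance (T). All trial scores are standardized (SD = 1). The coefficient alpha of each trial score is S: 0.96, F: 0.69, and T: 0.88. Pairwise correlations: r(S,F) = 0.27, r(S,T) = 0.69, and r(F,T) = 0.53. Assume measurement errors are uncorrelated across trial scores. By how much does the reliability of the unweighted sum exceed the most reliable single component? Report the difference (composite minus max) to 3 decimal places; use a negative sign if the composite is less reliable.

-0.039

Var(sum) = 3 + 2.98 = 5.98; true-score variance = 2.53 + 2.98 = 5.51; composite reliability = 0.9214.
Max component reliability = 0.9600.
Difference = 0.9214 − 0.9600 = -0.039.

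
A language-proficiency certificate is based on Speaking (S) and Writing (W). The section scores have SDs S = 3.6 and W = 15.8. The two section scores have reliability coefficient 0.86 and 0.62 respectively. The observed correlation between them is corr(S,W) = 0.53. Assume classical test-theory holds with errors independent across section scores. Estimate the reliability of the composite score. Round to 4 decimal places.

0.7006

Var(S+W) = 3.6² + 15.8² + 2·[3.6·15.8·0.53] = 262.6 + 60.2928 = 322.893.
With uncorrelated errors the cross-covariances are all true-score covariance, so they carry over unchanged; only the diagonal terms shrink to ρᵢσᵢ².
True-score variance = [3.6²·0.86 + 15.8²·0.62] + 60.2928 = 165.922 + 60.2928 = 226.215.
Reliability = 226.215 / 322.893 = 0.7006.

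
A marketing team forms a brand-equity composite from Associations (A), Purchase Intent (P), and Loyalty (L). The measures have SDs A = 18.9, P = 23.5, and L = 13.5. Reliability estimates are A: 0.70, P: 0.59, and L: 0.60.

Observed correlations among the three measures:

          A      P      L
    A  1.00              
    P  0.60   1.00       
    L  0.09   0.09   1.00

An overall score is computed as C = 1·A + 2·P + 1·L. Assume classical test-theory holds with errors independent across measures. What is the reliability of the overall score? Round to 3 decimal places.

0.727

Var(C) = 18.9² + 2²·23.5² + 13.5² + 2·[2·18.9·23.5·0.60 + 18.9·13.5·0.09 + 2·23.5·13.5·0.09] = 2748.46 + 1226.1 = 3974.56.
Under uncorrelated errors the observed covariances equal the true-score covariances, so only the own-variance terms attenuate.
True-score variance = [18.9²·0.70 + 2²·23.5²·0.59 + 13.5²·0.60] + 1226.1 = 1662.71 + 1226.1 = 2888.8.
Reliability = 2888.8 / 3974.56 = 0.727.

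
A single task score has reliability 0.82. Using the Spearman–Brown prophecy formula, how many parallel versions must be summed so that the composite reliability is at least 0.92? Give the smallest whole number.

k ≥ ρ*(1−ρ₁)/(ρ₁(1−ρ*)) = 0.92·0.18 / (0.82·0.08) = 2.524.
Smallest integer k = 3.

3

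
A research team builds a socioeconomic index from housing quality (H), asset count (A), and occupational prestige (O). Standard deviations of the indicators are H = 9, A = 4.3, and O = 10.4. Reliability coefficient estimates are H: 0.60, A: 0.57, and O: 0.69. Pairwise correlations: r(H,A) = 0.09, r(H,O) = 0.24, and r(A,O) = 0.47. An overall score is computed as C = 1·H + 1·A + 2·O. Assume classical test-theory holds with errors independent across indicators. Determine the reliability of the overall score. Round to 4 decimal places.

0.7553

Var(C) = 9² + 4.3² + 2²·10.4² + 2·[9·4.3·0.09 + 2·9·10.4·0.24 + 2·4.3·10.4·0.47] = 532.13 + 180.896 = 713.026.
With uncorrelated errors the cross-covariances are all true-score covariance, so they carry over unchanged; only the diagonal terms shrink to ρᵢσᵢ².
True-score variance = [9²·0.60 + 4.3²·0.57 + 2²·10.4²·0.69] + 180.896 = 357.661 + 180.896 = 538.557.
Reliability = 538.557 / 713.026 = 0.7553.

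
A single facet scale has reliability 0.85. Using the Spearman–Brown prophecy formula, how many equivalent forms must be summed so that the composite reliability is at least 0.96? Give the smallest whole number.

k ≥ ρ*(1−ρ₁)/(ρ₁(1−ρ*)) = 0.96·0.15 / (0.85·0.04) = 4.235.
Smallest integer k = 5.

5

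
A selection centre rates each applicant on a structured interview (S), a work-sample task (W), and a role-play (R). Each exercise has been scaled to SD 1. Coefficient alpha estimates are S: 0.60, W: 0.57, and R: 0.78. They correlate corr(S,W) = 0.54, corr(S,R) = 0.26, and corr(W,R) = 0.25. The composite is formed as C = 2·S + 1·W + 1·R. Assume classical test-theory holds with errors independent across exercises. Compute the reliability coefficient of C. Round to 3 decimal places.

Var(C) = 2² + 1 + 1 + 2·[2·0.54 + 2·0.26 + 0.25] = 6 + 3.7 = 9.7.
Under uncorrelated errors the observed covariances equal the true-score covariances, so only the own-variance terms attenuate.
True-score variance = [2²·0.60 + 0.57 + 0.78] + 3.7 = 3.75 + 3.7 = 7.45.
Reliability = 7.45 / 9.7 = 0.768.

0.768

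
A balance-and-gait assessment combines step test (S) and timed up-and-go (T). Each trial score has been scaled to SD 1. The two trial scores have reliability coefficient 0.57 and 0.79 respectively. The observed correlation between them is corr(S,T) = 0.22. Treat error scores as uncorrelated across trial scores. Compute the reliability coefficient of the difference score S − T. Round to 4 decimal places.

0.5897

Var(S−T) = 1 + 1 − 2·0.22 = 2 − 0.44 = 1.56.
Under uncorrelated errors the observed covariances equal the true-score covariances, so only the own-variance terms attenuate.
True-score variance = [0.57 + 0.79] − 0.44 = 1.36 − 0.44 = 0.92.
Reliability = 0.92 / 1.56 = 0.5897.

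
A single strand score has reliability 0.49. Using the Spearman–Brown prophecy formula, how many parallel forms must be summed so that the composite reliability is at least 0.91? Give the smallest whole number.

11

k ≥ ρ*(1−ρ₁)/(ρ₁(1−ρ*)) = 0.91·0.51 / (0.49·0.09) = 10.524.
Smallest integer k = 11.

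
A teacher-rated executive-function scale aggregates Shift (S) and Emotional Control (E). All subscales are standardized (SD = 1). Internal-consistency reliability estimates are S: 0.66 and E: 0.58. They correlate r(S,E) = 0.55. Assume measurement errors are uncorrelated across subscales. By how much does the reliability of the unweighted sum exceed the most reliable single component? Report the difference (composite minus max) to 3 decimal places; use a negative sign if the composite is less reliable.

Var(sum) = 2 + 1.1 = 3.1; true-score variance = 1.24 + 1.1 = 2.34; composite reliability = 0.7548.
Max component reliability = 0.6600.
Difference = 0.7548 − 0.6600 = 0.095.

0.095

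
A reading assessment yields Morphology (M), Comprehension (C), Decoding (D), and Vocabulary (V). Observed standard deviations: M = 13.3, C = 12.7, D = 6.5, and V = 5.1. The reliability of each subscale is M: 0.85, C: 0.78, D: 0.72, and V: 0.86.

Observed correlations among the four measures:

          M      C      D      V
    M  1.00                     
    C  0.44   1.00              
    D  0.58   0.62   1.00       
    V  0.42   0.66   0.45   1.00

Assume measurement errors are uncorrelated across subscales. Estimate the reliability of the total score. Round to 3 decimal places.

Var(M+C+D+V) = 13.3² + 12.7² + 6.5² + 5.1² + 2·[13.3·12.7·0.44 + 13.3·6.5·0.58 + 13.3·5.1·0.42 + 12.7·6.5·0.62 + 12.7·5.1·0.66 + 6.5·5.1·0.45] = 406.44 + 523.593 = 930.033.
With uncorrelated errors the cross-covariances are all true-score covariance, so they carry over unchanged; only the diagonal terms shrink to ρᵢσᵢ².
True-score variance = [13.3²·0.85 + 12.7²·0.78 + 6.5²·0.72 + 5.1²·0.86] + 523.593 = 328.951 + 523.593 = 852.545.
Reliability = 852.545 / 930.033 = 0.917.

0.917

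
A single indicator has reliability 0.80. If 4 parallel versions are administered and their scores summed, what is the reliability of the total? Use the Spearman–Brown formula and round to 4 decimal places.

0.9412

ρ_k = kρ / (1 + (k−1)ρ) = 4·0.80 / (1 + 3·0.80) = 3.200 / 3.400 = 0.9412.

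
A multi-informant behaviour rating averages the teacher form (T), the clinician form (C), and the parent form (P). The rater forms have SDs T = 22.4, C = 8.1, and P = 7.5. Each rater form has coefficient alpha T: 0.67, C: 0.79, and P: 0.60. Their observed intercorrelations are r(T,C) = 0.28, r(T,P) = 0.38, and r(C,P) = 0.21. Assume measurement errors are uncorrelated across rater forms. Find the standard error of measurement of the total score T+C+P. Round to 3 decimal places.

14.208

Var(total) = 623.62 + 254.801 = 878.421.
True-score variance = 421.761 + 254.801 = 676.562, so reliability = 0.7702.
Error variance = 878.421 − 676.562 = 201.859; SEM = √201.859 = 14.208.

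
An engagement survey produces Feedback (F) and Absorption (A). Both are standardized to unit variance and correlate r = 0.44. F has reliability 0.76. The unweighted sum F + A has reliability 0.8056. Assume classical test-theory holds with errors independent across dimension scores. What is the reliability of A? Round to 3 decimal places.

Var(F+A) = 2 + 2·0.44 = 2.880.
True-score variance = ρ_F + ρ_A + 2·0.44, so 0.8056 = (0.76 + ρ_A + 0.88) / 2.880.
ρ_A = 0.8056·2.880 − 0.76 − 0.88 = 0.680.

0.680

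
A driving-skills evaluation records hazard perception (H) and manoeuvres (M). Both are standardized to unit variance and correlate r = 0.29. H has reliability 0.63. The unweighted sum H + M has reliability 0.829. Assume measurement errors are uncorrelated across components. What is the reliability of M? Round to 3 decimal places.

Var(H+M) = 2 + 2·0.29 = 2.580.
True-score variance = ρ_H + ρ_M + 2·0.29, so 0.829 = (0.63 + ρ_M + 0.58) / 2.580.
ρ_M = 0.829·2.580 − 0.63 − 0.58 = 0.929.

0.929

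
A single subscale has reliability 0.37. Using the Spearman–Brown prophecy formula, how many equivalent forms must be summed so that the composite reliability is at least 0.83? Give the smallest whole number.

k ≥ ρ*(1−ρ₁)/(ρ₁(1−ρ*)) = 0.83·0.63 / (0.37·0.17) = 8.313.
Smallest integer k = 9.

9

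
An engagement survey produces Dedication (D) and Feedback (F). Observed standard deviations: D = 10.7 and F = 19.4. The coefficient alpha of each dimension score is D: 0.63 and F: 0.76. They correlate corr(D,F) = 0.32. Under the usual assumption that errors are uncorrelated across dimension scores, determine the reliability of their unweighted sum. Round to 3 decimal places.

Var(D+F) = 10.7² + 19.4² + 2·[10.7·19.4·0.32] = 490.85 + 132.851 = 623.701.
Under uncorrelated errors the observed covariances equal the true-score covariances, so only the own-variance terms attenuate.
True-score variance = [10.7²·0.63 + 19.4²·0.76] + 132.851 = 358.162 + 132.851 = 491.013.
Reliability = 491.013 / 623.701 = 0.787.

0.787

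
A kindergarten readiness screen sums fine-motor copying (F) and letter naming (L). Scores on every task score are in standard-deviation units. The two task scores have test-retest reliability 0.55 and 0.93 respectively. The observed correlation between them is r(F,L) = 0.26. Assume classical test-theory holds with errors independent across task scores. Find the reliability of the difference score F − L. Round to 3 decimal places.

Var(F−L) = 1 + 1 − 2·0.26 = 2 − 0.52 = 1.48.
Under uncorrelated errors the observed covariances equal the true-score covariances, so only the own-variance terms attenuate.
True-score variance = [0.55 + 0.93] − 0.52 = 1.48 − 0.52 = 0.96.
Reliability = 0.96 / 1.48 = 0.649.

0.649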